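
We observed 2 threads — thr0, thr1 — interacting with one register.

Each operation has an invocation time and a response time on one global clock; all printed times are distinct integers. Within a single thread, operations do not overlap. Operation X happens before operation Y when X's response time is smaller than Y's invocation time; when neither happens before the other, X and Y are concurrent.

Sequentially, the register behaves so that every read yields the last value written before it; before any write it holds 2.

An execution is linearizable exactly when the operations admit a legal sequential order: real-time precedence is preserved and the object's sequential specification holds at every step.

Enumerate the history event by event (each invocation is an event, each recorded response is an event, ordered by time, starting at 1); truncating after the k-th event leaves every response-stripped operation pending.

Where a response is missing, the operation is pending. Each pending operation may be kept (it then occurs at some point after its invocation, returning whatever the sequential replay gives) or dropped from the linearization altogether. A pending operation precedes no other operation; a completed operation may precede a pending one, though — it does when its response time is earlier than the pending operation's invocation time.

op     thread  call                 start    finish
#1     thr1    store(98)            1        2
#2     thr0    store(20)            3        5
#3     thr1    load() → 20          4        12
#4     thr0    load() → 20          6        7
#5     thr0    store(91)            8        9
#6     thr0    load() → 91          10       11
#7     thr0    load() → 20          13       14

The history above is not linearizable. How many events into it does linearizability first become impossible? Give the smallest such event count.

14

one valid order for events 1..13 is #1, #2, #3, #4, #5, #6:
1. #1 store(98), leaving value 98
2. #2 store(20), leaving value 20
3. #3 load() → 20, leaving value 20
4. #4 load() → 20, leaving value 20
5. #5 store(91), leaving value 91
6. #6 load() → 91, leaving value 91
adding event 14 (#7 responds at 14) leaves no legal real-time order
one such order, #1, #2, #3, #4, #5, #6, #7, breaks at step 7 where #7 load() → 20 is illegal
one such order, #1, #2, #4, #3, #5, #6, #7, breaks at step 7 where #7 load() → 20 is illegal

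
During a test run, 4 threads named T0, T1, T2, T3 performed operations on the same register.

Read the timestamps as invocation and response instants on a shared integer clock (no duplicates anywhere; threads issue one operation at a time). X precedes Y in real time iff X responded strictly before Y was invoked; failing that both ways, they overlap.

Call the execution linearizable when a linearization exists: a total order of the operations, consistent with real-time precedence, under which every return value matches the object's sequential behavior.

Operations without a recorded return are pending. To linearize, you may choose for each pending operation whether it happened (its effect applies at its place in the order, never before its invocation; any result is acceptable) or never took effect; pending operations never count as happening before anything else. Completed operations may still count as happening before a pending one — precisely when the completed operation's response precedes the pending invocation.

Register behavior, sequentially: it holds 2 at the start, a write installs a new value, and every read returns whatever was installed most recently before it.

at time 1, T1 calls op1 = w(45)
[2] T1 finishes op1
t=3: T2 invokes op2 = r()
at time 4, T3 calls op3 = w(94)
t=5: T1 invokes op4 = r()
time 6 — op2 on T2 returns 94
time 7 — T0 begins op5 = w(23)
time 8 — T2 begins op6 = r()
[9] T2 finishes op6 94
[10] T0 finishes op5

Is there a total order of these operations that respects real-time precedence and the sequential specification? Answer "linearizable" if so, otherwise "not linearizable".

one valid linearization: op1, op3, op2, op4, op6, op5
1. op1 w(45), leaving value 45
2. op3 w(94) (pending, included), leaving value 94
3. op2 r() → 94, leaving value 94
4. op4 r() (pending, included), leaving value 94
5. op6 r() → 94, leaving value 94
6. op5 w(23), leaving value 23

linearizable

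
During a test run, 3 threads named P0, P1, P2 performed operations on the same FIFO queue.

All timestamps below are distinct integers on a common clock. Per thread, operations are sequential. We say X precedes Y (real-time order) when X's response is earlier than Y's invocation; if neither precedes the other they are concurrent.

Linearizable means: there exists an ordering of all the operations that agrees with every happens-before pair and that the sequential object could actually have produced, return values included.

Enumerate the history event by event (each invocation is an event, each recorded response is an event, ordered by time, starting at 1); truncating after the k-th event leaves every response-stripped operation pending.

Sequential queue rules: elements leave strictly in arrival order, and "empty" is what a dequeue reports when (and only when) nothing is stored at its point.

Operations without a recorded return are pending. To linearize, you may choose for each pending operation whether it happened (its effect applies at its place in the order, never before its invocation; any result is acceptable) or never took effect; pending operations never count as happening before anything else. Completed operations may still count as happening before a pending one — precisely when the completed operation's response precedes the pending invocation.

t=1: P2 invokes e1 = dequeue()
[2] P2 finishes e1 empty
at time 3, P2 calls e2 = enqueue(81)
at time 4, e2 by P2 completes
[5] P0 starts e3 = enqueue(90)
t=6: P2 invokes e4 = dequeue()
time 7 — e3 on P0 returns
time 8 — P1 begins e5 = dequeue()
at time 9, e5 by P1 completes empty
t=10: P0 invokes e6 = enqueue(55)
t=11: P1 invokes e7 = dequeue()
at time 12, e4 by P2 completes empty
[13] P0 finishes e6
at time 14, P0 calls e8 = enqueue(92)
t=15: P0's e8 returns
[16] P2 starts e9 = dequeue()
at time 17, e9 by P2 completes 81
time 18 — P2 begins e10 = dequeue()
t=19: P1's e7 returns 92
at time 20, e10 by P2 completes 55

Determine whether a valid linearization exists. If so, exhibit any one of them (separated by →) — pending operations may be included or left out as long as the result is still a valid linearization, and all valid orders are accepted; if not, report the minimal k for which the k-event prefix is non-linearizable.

not linearizable — minimal violating prefix: 9 events

cut after 8 events: linearizable; cut after 9 events (e5 responds, time 9): not linearizable
exactly one order of the 4 completed ops respects real time; the FIFO queue replay fails
completion choices over the 1 pending operation (e4) were checked; none helps
e.g. e1, e2, e3, e5 (pending dropped): illegal at step 4, since e5 dequeue() → empty cannot apply there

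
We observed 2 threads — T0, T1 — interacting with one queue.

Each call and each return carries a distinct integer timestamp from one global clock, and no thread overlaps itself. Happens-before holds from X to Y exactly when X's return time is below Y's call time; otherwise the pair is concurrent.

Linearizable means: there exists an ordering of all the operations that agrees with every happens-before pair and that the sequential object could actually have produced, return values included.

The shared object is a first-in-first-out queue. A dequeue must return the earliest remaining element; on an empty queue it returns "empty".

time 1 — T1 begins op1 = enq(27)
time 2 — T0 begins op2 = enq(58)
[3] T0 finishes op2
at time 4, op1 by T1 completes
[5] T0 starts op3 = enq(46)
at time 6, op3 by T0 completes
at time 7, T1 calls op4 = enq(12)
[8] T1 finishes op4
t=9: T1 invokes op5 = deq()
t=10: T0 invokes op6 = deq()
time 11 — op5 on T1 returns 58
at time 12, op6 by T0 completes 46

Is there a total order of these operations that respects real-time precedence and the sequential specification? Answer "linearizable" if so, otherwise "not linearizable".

prefix check: 1..11 passes, 1..12 fails once op6's time-12 response joins
checked exhaustively: 4 real-time-consistent orders of 6 completed operations, zero legal queue replays
e.g. op1, op2, op3, op4, op5, op6: illegal at step 5, since op5 deq() → 58 cannot apply there
e.g. op1, op2, op3, op4, op6, op5: illegal at step 5, since op6 deq() → 46 cannot apply there

not linearizable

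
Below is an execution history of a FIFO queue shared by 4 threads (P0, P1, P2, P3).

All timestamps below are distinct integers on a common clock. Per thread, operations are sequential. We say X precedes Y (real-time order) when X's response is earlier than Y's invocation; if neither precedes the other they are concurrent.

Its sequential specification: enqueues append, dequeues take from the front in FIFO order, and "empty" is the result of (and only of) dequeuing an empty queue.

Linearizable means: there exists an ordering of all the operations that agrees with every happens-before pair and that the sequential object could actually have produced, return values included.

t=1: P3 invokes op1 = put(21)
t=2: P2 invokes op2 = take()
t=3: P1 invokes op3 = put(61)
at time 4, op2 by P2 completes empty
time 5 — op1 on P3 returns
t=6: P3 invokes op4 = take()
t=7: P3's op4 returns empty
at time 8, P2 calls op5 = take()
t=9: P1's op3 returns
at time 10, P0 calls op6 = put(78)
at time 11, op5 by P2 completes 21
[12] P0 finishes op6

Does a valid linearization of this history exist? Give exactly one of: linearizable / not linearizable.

already the first 7 events (up to op4's response at time 7) admit no linearization; the first 6 still do
3 completed operations, 2 real-time-consistent orders — every FIFO queue replay fails
no escape via the 1 pending operation (op3): every completion choice fails
sample order op1, op2, op4 (pending dropped) stalls at step 2 — op2 take() → empty has no legal effect
sample order op2, op1, op4 (pending dropped) stalls at step 3 — op4 take() → empty has no legal effect

not linearizable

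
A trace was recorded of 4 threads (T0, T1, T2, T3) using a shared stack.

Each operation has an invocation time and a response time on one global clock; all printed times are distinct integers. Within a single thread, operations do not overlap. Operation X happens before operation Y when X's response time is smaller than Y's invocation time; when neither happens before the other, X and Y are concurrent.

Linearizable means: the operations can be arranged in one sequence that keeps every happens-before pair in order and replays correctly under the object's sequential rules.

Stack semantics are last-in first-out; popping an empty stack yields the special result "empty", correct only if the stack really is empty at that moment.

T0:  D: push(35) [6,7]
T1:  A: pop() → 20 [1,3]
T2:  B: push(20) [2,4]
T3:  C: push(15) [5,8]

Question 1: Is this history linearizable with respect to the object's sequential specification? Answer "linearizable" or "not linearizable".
linearizable

a witness: B, A, C, D
after step 1 (B push(20)): stack <20>
after step 2 (A pop() → 20): stack <>
after step 3 (C push(15)): stack <15>
after step 4 (D push(35)): stack <15,35>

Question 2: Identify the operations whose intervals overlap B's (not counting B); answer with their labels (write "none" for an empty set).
A

overlap test against B [2,4]: concurrent iff the interval meets 2..4
A [1,3]: concurrent
C [5,8]: after
D [6,7]: after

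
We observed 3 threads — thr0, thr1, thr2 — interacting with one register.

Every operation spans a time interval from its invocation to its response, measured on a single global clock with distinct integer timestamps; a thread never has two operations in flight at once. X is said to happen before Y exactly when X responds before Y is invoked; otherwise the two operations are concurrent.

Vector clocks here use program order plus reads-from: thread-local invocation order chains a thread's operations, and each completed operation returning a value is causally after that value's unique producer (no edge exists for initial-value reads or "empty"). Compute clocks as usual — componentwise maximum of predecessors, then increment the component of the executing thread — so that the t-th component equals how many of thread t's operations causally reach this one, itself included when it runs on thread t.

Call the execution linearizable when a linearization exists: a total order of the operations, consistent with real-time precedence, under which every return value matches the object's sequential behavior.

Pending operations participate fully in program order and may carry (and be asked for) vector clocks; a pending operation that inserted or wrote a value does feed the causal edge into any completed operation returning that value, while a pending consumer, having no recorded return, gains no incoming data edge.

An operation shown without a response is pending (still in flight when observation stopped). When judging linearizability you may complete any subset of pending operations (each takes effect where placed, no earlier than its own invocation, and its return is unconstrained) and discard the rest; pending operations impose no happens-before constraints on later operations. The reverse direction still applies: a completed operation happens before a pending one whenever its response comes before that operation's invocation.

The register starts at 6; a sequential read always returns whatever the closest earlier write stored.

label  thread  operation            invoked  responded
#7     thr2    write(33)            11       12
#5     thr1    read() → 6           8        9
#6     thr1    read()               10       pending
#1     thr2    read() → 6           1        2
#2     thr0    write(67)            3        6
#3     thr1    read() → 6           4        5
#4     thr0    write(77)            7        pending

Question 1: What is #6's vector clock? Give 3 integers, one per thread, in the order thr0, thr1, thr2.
(0, 3, 0)

#1 (invocation 1): nothing precedes it; thr2's component alone gives (0, 0, 1)
#3 (invocation 4): nothing precedes it; thr1's component alone gives (0, 1, 0)
#2 (invocation 3): nothing precedes it; thr0's component alone gives (1, 0, 0)
invoked at 11, #7 merges VC(#1)=(0, 0, 1) and bumps thr2's slot → (0, 0, 2)
invoked at 8, #5 merges VC(#3)=(0, 1, 0) and bumps thr1's slot → (0, 2, 0)
invoked at 7, #4 merges VC(#2)=(1, 0, 0) and bumps thr0's slot → (2, 0, 0)
invoked at 10, #6 merges VC(#5)=(0, 2, 0) and bumps thr1's slot → (0, 3, 0)
target: VC(#6) = (0, 3, 0)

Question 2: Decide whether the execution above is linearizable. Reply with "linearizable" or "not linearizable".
not linearizable

through event 8 a valid linearization exists; event 9 (#5 responding at time 9) ends that
all 2 real-time-respecting orders fail — 4 completed register operations, no legal replay
every completion of the 1 pending operation (#4) was checked; none linearizes
e.g. #1, #2, #3, #5 (pending dropped): illegal at step 3, since #3 read() → 6 cannot apply there
e.g. #1, #3, #2, #5 (pending dropped): illegal at step 4, since #5 read() → 6 cannot apply there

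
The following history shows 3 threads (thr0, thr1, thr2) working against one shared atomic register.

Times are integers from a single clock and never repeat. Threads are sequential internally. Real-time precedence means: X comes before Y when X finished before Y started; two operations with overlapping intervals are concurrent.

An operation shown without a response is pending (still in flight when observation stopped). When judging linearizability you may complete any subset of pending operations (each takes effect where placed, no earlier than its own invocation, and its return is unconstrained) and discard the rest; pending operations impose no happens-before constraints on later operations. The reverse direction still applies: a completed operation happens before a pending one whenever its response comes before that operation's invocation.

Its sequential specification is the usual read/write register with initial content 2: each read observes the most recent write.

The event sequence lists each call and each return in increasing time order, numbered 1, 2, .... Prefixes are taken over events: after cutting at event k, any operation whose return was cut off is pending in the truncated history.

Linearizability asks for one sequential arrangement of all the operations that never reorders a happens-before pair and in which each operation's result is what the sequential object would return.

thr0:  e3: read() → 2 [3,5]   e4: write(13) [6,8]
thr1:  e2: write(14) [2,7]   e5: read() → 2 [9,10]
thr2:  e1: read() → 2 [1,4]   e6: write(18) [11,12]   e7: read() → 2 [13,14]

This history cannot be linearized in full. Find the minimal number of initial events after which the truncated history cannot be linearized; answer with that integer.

10

events 1..9 are linearizable, e.g. via e1, e3, e2, e4:
1. e1 read() → 2, leaving value 2
2. e3 read() → 2, leaving value 2
3. e2 write(14), leaving value 14
4. e4 write(13), leaving value 13
adding event 10 (e5 responds at 10) leaves no legal real-time order
one such order, e1, e2, e3, e4, e5, breaks at step 3 where e3 read() → 2 is illegal
one such order, e1, e3, e2, e4, e5, breaks at step 5 where e5 read() → 2 is illegal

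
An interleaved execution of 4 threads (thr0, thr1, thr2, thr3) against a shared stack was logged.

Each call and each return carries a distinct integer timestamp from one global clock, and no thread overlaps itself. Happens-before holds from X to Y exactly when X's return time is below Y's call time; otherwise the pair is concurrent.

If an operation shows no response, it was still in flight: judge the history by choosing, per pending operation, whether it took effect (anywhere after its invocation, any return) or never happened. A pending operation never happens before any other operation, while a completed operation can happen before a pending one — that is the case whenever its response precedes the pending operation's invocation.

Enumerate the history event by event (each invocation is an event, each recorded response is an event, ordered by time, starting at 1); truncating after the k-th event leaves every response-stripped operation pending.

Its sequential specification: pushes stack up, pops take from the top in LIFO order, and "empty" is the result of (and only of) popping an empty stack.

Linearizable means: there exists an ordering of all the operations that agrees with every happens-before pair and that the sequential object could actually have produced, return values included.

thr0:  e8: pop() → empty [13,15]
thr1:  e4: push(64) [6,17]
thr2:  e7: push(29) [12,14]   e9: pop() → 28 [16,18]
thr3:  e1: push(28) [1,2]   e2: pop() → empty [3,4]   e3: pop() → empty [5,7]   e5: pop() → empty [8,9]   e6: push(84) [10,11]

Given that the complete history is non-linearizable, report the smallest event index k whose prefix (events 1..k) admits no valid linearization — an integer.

4

a valid linearization of events 1..3 exists, for instance e1:
after step 1 (e1 push(28)): stack <28>
once event 4 joins (e2's response, time 4), exhaustive search finds no witness
e.g. e1, e2: illegal at step 2, since e2 pop() → empty cannot apply there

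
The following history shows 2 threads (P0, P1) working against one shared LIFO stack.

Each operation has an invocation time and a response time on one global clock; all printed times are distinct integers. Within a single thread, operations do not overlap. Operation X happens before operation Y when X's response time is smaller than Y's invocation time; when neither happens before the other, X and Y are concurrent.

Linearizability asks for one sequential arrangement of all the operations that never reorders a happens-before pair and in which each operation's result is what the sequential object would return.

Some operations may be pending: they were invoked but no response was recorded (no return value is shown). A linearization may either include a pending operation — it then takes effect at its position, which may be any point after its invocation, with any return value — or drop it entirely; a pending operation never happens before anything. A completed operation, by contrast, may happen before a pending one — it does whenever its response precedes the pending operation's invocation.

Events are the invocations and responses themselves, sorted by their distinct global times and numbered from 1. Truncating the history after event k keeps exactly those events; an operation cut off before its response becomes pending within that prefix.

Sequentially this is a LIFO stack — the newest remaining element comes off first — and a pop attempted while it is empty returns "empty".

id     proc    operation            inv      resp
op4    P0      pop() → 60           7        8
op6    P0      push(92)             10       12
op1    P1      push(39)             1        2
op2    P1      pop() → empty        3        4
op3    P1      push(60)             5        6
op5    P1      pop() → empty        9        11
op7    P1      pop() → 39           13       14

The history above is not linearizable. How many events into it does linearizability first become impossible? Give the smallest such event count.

4

a valid linearization of events 1..3 exists, for instance op1:
1. op1 push(39), leaving stack <39>
adding event 4 (op2 responds at 4) leaves no legal real-time order
take op1, op2: step 2 already fails, because op2 pop() → empty cannot occur there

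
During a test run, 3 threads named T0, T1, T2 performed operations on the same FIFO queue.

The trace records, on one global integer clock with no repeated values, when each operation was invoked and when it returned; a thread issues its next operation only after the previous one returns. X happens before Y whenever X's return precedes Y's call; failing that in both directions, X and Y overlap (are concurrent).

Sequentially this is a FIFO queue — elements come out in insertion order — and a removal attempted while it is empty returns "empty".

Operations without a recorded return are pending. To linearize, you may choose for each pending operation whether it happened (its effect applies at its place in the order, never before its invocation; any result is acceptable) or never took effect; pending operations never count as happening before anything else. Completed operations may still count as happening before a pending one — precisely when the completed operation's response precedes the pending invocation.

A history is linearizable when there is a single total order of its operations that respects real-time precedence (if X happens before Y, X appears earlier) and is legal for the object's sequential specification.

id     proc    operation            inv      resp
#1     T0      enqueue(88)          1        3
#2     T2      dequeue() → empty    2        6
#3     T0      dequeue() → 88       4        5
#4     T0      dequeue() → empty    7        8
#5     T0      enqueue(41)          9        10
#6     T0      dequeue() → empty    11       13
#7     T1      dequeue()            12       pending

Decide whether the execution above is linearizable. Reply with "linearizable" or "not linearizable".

a witness: #1, #3, #2, #4, #5, #7, #6
after step 1 (#1 enqueue(88)): queue <88>
after step 2 (#3 dequeue() → 88): queue <>
after step 3 (#2 dequeue() → empty): queue <>
after step 4 (#4 dequeue() → empty): queue <>
after step 5 (#5 enqueue(41)): queue <41>
after step 6 (#7 dequeue() (pending, included)): queue <>
after step 7 (#6 dequeue() → empty): queue <>

linearizable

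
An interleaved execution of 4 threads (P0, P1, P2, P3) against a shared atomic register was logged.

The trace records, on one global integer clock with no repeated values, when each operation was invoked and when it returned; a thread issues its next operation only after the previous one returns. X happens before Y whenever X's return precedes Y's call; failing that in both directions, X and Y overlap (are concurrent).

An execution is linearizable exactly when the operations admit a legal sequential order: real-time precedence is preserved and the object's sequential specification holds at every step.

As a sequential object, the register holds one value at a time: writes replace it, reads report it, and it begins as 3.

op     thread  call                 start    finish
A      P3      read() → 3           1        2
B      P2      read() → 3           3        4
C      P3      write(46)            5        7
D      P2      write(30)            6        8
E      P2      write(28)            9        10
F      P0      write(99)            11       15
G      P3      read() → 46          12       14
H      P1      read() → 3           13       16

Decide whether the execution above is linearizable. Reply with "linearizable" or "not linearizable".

not linearizable

events 1..13 are fine; event 14 — the response of G at time 14 — makes the prefix non-linearizable
real-time-consistent orders of the 6 completed operations: 2 — all fail the atomic register replay
including or dropping the 2 pending operations (F, H) in any combination fails
take A, B, C, D, E, G (pending dropped): step 6 already fails, because G read() → 46 cannot occur there
take A, B, D, C, E, G (pending dropped): step 6 already fails, because G read() → 46 cannot occur there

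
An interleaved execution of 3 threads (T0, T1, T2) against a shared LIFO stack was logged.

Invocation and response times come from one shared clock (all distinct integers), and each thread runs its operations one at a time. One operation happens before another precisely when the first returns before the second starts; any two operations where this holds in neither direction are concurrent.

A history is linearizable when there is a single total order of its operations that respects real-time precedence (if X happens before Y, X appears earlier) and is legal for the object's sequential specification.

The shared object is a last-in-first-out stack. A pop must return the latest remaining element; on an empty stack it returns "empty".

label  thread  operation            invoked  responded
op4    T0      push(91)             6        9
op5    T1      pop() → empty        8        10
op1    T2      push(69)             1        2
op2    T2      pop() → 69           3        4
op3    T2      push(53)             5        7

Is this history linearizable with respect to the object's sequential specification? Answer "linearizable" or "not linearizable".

not linearizable

through event 9 a valid linearization exists; event 10 (op5 responding at time 10) ends that
all 3 real-time-respecting orders fail — 5 completed LIFO stack operations, no legal replay
for example op1, op2, op3, op4, op5 fails at step 5: op5 pop() → empty is not legal there
for example op1, op2, op3, op5, op4 fails at step 4: op5 pop() → empty is not legal there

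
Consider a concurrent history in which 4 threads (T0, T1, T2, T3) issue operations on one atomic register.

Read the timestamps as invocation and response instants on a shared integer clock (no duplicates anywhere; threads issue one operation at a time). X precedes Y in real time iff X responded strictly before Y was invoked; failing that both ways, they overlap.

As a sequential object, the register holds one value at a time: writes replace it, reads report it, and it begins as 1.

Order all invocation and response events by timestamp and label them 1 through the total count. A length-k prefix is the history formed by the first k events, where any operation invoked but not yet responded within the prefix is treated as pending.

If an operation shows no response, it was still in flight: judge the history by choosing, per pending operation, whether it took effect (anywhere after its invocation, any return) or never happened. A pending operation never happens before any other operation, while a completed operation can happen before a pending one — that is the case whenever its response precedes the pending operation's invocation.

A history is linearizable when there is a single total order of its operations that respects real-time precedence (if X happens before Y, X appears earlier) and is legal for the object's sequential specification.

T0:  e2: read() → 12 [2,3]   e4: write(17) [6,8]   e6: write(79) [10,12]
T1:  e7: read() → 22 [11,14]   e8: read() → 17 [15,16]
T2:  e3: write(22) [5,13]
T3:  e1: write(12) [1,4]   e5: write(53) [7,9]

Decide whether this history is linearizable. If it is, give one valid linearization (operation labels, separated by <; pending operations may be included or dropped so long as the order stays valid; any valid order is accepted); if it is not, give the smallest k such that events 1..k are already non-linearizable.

through event 15 a valid linearization exists; event 16 (e8 responding at time 16) ends that
40 orders of the 8 completed atomic register ops respect real time; none is legal
sample order e1, e2, e3, e4, e5, e6, e7, e8 stalls at step 7 — e7 read() → 22 has no legal effect
sample order e1, e2, e3, e4, e5, e7, e6, e8 stalls at step 6 — e7 read() → 22 has no legal effect

not linearizable — minimal violating prefix: 16 events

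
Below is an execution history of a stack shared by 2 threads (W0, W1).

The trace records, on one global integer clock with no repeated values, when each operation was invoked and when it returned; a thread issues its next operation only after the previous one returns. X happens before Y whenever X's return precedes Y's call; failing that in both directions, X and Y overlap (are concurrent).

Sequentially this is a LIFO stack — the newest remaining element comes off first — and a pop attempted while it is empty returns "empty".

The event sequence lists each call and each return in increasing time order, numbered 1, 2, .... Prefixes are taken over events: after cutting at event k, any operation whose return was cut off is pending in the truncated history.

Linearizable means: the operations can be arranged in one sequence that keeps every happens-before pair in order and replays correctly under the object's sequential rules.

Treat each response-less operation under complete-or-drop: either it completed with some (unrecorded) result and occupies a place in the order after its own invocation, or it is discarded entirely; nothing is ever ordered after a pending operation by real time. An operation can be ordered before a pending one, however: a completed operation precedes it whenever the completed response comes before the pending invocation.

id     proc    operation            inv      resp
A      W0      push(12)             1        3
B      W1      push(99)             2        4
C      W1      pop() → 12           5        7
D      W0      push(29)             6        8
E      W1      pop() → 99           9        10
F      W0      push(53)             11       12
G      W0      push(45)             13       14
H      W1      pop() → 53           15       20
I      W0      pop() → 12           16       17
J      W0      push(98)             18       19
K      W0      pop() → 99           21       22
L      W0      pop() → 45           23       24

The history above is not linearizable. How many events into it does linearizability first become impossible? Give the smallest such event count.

10

a valid linearization of events 1..9 exists, for instance B, A, C, D:
after step 1 (B push(99)): stack <99>
after step 2 (A push(12)): stack <99,12>
after step 3 (C pop() → 12): stack <99>
after step 4 (D push(29)): stack <99,29>
adding event 10 (E responds at 10) leaves no legal real-time order
take A, B, C, D, E: step 3 already fails, because C pop() → 12 cannot occur there
take A, B, D, C, E: step 4 already fails, because C pop() → 12 cannot occur there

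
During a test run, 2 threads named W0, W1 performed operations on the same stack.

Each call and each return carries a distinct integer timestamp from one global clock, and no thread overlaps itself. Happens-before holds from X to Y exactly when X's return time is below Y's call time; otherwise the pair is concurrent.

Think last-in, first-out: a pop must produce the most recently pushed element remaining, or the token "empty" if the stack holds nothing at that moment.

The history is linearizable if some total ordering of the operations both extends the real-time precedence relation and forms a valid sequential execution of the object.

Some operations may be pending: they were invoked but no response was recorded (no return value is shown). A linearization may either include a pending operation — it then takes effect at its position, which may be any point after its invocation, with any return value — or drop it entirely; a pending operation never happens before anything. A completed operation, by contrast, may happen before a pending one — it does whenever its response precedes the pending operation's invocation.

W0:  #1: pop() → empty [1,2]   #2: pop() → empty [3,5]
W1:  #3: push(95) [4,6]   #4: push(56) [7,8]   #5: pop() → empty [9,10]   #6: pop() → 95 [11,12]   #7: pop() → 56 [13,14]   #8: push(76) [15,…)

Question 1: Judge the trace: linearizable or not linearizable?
the violation lands at event 10, #5's response at time 10: events 1..9 linearize, events 1..10 do not
real-time-consistent orders of the 5 completed operations: 2 — all fail the stack replay
sample order #1, #2, #3, #4, #5 stalls at step 5 — #5 pop() → empty has no legal effect
sample order #1, #3, #2, #4, #5 stalls at step 3 — #2 pop() → empty has no legal effect

not linearizable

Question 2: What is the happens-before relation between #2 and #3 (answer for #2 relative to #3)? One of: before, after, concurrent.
#2 spans [3,5], #3 spans [4,6]
the intervals overlap in both directions

concurrent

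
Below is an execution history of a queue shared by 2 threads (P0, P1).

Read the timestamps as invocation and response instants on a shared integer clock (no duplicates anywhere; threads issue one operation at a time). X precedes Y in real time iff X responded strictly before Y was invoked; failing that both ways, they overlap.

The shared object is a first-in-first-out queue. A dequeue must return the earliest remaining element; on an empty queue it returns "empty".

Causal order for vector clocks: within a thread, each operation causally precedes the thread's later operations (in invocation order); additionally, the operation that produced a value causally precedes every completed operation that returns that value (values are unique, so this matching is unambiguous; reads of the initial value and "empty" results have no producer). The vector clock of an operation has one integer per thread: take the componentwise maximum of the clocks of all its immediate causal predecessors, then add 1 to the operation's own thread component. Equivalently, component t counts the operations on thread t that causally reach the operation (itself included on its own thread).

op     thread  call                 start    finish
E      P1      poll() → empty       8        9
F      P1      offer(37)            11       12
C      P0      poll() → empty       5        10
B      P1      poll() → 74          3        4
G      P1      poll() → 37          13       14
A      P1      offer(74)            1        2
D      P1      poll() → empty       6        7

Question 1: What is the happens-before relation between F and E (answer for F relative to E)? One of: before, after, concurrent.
F spans [11,12], E spans [8,9]
resp(E)=9 < inv(F)=11

after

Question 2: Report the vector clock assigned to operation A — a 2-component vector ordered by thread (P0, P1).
root op A, invoked 1: fresh clock plus P1's own tick → (0, 1)
root op C, invoked 5: fresh clock plus P0's own tick → (1, 0)
from VC(A)=(0, 1), B (invoked 3) maxes components and bumps P1 → (0, 2)
from VC(B)=(0, 2), D (invoked 6) maxes components and bumps P1 → (0, 3)
from VC(D)=(0, 3), E (invoked 8) maxes components and bumps P1 → (0, 4)
from VC(E)=(0, 4), F (invoked 11) maxes components and bumps P1 → (0, 5)
from VC(F)=(0, 5), G (invoked 13) maxes components and bumps P1 → (0, 6)
target: VC(A) = (0, 1)

(0, 1)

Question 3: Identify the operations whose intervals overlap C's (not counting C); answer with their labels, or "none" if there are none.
concurrent with C ([5,10]): every op whose interval crosses 5..10
A [1,2]: before
B [3,4]: before
D [6,7]: concurrent
E [8,9]: concurrent
F [11,12]: after
G [13,14]: after

D, E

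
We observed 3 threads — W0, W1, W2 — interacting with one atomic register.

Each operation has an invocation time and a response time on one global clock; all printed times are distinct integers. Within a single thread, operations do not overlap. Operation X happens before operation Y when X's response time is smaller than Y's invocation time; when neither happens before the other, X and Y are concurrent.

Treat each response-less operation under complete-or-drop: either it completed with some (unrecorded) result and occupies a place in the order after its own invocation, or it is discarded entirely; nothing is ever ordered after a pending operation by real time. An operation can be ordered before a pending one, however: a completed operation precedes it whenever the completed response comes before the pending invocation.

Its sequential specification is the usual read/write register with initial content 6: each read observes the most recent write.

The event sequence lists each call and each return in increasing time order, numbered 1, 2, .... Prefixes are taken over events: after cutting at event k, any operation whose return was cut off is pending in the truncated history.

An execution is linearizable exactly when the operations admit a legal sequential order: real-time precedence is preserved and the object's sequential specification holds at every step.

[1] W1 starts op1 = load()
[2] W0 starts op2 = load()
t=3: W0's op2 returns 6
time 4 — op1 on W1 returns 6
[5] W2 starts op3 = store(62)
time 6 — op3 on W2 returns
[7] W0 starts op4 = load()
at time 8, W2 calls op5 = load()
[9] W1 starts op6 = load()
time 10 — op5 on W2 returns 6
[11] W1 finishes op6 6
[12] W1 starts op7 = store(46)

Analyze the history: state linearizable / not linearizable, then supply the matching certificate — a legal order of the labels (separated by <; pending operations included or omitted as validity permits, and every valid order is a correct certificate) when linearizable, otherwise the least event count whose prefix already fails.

not linearizable — minimal violating prefix: 10 events

the violation lands at event 10, op5's response at time 10: events 1..9 linearize, events 1..10 do not
checked exhaustively: 2 real-time-consistent orders of 4 completed operations, zero legal atomic register replays
completion choices over the 2 pending operations (op4, op6) were checked; none helps
e.g. op1, op2, op3, op5 (pending dropped): illegal at step 4, since op5 load() → 6 cannot apply there
e.g. op2, op1, op3, op5 (pending dropped): illegal at step 4, since op5 load() → 6 cannot apply there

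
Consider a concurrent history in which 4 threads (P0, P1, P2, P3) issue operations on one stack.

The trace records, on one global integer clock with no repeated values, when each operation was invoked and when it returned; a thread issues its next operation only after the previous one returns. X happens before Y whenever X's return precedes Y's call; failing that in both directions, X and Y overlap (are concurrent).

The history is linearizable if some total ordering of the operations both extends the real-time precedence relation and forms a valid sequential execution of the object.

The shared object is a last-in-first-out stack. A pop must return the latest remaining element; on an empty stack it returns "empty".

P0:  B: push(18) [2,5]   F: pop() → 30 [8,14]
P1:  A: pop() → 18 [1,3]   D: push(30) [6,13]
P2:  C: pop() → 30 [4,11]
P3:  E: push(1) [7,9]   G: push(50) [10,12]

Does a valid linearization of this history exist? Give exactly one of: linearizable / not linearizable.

cut after 13 events: linearizable; cut after 14 events (F responds, time 14): not linearizable
132 orders of the 7 completed stack ops respect real time; none is legal
one such order, A, B, C, D, E, F, G, breaks at step 1 where A pop() → 18 is illegal
one such order, A, B, C, D, E, G, F, breaks at step 1 where A pop() → 18 is illegal

not linearizable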